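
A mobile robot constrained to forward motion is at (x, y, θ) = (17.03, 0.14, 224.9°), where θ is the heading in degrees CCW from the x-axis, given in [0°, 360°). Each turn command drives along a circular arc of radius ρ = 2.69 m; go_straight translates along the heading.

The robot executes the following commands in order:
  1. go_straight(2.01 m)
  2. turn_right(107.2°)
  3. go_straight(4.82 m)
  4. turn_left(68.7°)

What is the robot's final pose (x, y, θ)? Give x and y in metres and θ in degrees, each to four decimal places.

set_pose: (x, y, θ) = (17.0300, 0.1400, 224.9000°), ρ = 2.69
go_straight(2.01): x += 2.01·cos θ, y += 2.01·sin θ → (15.6062, -1.2788, 224.9000°)
turn_right(107.2°): centre at ρ to the right, rotate −107.2° → (11.3257, -0.6238, 117.7000°)
go_straight(4.82): x += 4.82·cos θ, y += 4.82·sin θ → (9.0852, 3.6438, 117.7000°)
turn_left(68.7°): centre at ρ to the left, rotate +68.7° → (6.4036, 5.0666, 186.4000°)

(6.4036, 5.0666, 186.4000°)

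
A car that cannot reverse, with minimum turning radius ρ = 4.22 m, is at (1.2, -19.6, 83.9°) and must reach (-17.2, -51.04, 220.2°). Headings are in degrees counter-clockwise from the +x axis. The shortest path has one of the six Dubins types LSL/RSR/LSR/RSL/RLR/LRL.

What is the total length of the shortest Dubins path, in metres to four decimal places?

Let ψ = atan2(Δy, Δx) = atan2(-31.44, -18.40) = -120.3380° be the start→goal bearing.
Normalize: d = |goal − start| / ρ = 36.428472/4.22 = 8.632339, α = (θ_start − ψ) mod 360° = 204.2380° = 3.564625 rad, β = (θ_goal − ψ) mod 360° = 340.5380° = 5.943508 rad.
Common terms: sin α = -0.410527, cos α = -0.911848, sin β = -0.333182, cos β = 0.942862, cos(α−β) = -0.722967, d² = 74.517284. Work in radians in the unit-radius frame; every candidate has L = ρ·(t + p + q).
LSL: p² = 2 + d² − 2cos(α−β) + 2d(sin α − sin β) = 76.627886; p = √p² = 8.753736; φ = atan2(cos β − cos α, d + sin α − sin β) = 0.213495 rad; t = (φ − α) mod 2π = 2.932055 rad, q = (β − φ) mod 2π = 5.730014 rad → L = 4.22·(2.932055 + 8.753736 + 5.730014) = 4.22·17.415805 = 73.494696 m
RSR: p² = 2 + d² − 2cos(α−β) + 2d(sin β − sin α) = 79.298550; p = √p² = 8.904973; φ = atan2(cos α − cos β, d − sin α + sin β) = -0.209814 rad; t = (α − φ) mod 2π = 3.774439 rad, q = (φ − β) mod 2π = 0.129863 rad → L = 4.22·(3.774439 + 8.904973 + 0.129863) = 4.22·12.809275 = 54.055140 m
LSR: p² = d² − 2 + 2cos(α−β) + 2d(sin α + sin β) = 58.231444; p = √p² = 7.630953; φ = atan2(−cos α − cos β, d + sin α + sin β) − atan2(−2, p) = 0.252394 rad; t = (φ − α) mod 2π = 2.970954 rad, q = (φ − β) mod 2π = 0.592071 rad → L = 4.22·(2.970954 + 7.630953 + 0.592071) = 4.22·11.193978 = 47.238586 m
RSL: p² = d² − 2 + 2cos(α−β) − 2d(sin α + sin β) = 83.911256; p = √p² = 9.160309; φ = atan2(cos α + cos β, d − sin α − sin β) − atan2(2, p) = -0.211652 rad; t = (α − φ) mod 2π = 3.776277 rad, q = (β − φ) mod 2π = 6.155161 rad → L = 4.22·(3.776277 + 9.160309 + 6.155161) = 4.22·19.091746 = 80.567169 m
RLR: c = (6 − d² + 2cos(α−β) + 2d(sin α − sin β))/8 = -8.912319, |c| > 1 → infeasible
LRL: c = (6 − d² + 2cos(α−β) − 2d(sin α − sin β))/8 = -8.578486, |c| > 1 → infeasible
Shortest: LSR with L = 47.238586 m ≈ 47.2386 m

47.2386 m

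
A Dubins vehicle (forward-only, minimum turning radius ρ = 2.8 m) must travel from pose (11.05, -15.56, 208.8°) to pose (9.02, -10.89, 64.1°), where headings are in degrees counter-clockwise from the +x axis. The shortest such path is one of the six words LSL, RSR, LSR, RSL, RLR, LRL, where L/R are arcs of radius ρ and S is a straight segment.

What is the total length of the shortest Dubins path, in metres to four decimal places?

Let ψ = atan2(Δy, Δx) = atan2(4.67, -2.03) = 113.4941° be the start→goal bearing.
Normalize: d = |goal − start| / ρ = 5.092131/2.8 = 1.818618, α = (θ_start − ψ) mod 360° = 95.3059° = 1.663402 rad, β = (θ_goal − ψ) mod 360° = 310.6059° = 5.421096 rad.
Common terms: sin α = 0.995715, cos α = -0.092473, sin β = -0.759204, cos β = 0.650853, cos(α−β) = -0.816138, d² = 3.307372. Work in radians in the unit-radius frame; every candidate has L = ρ·(t + p + q).
LSL: p² = 2 + d² − 2cos(α−β) + 2d(sin α − sin β) = 13.322704; p = √p² = 3.650028; φ = atan2(cos β − cos α, d + sin α − sin β) = 0.205084 rad; t = (φ − α) mod 2π = 4.824867 rad, q = (β − φ) mod 2π = 5.216012 rad → L = 2.8·(4.824867 + 3.650028 + 5.216012) = 2.8·13.690907 = 38.334540 m
RSR: p² = 2 + d² − 2cos(α−β) + 2d(sin β − sin α) = 0.556591; p = √p² = 0.746050; φ = atan2(cos α − cos β, d − sin α + sin β) = -1.485311 rad; t = (α − φ) mod 2π = 3.148713 rad, q = (φ − β) mod 2π = 5.659964 rad → L = 2.8·(3.148713 + 0.746050 + 5.659964) = 2.8·9.554727 = 26.753236 m
LSR: p² = d² − 2 + 2cos(α−β) + 2d(sin α + sin β) = 0.535344; p = √p² = 0.731672; φ = atan2(−cos α − cos β, d + sin α + sin β) − atan2(−2, p) = 0.954788 rad; t = (φ − α) mod 2π = 5.574571 rad, q = (φ − β) mod 2π = 1.816877 rad → L = 2.8·(5.574571 + 0.731672 + 1.816877) = 2.8·8.123121 = 22.744738 m
RSL: p² = d² − 2 + 2cos(α−β) − 2d(sin α + sin β) = -1.185150 < 0 → infeasible
RLR: c = (6 − d² + 2cos(α−β) + 2d(sin α − sin β))/8 = 0.930426; p = 2π − arccos c = 5.907963 rad; φ = atan2(cos α − cos β, d − sin α + sin β) = -1.485311 rad; t = (α − φ + p/2) mod 2π = 6.102694 rad, q = (α − β − t + p) mod 2π = 2.330760 rad → L = 2.8·(6.102694 + 5.907963 + 2.330760) = 2.8·14.341417 = 40.155967 m
LRL: c = (6 − d² + 2cos(α−β) − 2d(sin α − sin β))/8 = -0.665338; p = 2π − arccos c = 3.984443 rad; φ = atan2(cos β − cos α, d + sin α − sin β) = 0.205084 rad; t = (φ − α + p/2) mod 2π = 0.533903 rad, q = (β − α − t + p) mod 2π = 0.925048 rad → L = 2.8·(0.533903 + 3.984443 + 0.925048) = 2.8·5.443394 = 15.241502 m
Shortest: LRL with L = 15.241502 m ≈ 15.2415 m

15.2415 m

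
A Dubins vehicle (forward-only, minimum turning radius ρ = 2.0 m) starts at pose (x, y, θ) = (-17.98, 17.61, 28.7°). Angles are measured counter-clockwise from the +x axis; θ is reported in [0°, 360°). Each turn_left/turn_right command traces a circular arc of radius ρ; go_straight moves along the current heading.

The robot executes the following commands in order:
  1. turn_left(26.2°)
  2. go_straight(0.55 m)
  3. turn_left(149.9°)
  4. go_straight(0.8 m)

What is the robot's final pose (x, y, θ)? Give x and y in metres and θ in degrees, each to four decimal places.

(-20.1893, 21.2943, 204.8000°)

set_pose: (x, y, θ) = (-17.9800, 17.6100, 28.7000°), ρ = 2.0
turn_left(26.2°): centre at ρ to the left, rotate +26.2° → (-17.3041, 18.2143, 54.9000°)
go_straight(0.55): x += 0.55·cos θ, y += 0.55·sin θ → (-16.9879, 18.6643, 54.9000°)
turn_left(149.9°): centre at ρ to the left, rotate +149.9° → (-19.4631, 21.6298, 204.8000°)
go_straight(0.8): x += 0.8·cos θ, y += 0.8·sin θ → (-20.1893, 21.2943, 204.8000°)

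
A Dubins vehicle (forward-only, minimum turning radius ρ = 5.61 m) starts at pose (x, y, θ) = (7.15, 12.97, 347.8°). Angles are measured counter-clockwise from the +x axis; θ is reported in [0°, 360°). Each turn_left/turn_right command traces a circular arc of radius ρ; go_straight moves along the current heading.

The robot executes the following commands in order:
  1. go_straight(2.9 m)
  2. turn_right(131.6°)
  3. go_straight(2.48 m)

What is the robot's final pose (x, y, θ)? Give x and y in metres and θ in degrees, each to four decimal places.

(10.1110, 0.8821, 216.2000°)

set_pose: (x, y, θ) = (7.1500, 12.9700, 347.8000°), ρ = 5.61
go_straight(2.9): x += 2.9·cos θ, y += 2.9·sin θ → (9.9845, 12.3572, 347.8000°)
turn_right(131.6°): centre at ρ to the right, rotate −131.6° → (12.1123, 2.3468, 216.2000°)
go_straight(2.48): x += 2.48·cos θ, y += 2.48·sin θ → (10.1110, 0.8821, 216.2000°)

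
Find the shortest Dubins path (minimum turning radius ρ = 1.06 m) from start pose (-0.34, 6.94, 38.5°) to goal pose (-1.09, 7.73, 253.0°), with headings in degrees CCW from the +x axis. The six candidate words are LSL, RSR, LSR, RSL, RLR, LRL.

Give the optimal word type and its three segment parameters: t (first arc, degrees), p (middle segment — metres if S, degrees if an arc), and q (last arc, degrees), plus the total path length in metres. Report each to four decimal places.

RLR: t = 30.0864°, p = 266.1236°, q = 21.5372°, L = 5.8785 m

Let ψ = atan2(Δy, Δx) = atan2(0.79, -0.75) = 133.5121° be the start→goal bearing.
Normalize: d = |goal − start| / ρ = 1.089312/1.06 = 1.027653, α = (θ_start − ψ) mod 360° = 264.9879° = 4.624911 rad, β = (θ_goal − ψ) mod 360° = 119.4879° = 2.085457 rad.
Common terms: sin α = -0.996176, cos α = -0.087367, sin β = 0.870460, cos β = -0.492239, cos(α−β) = -0.824126, d² = 1.056070. Work in radians in the unit-radius frame; every candidate has L = ρ·(t + p + q).
LSL: p² = 2 + d² − 2cos(α−β) + 2d(sin α − sin β) = 0.867815; p = √p² = 0.931566; φ = atan2(cos β − cos α, d + sin α − sin β) = -2.691982 rad; t = (φ − α) mod 2π = 5.249478 rad, q = (β − φ) mod 2π = 4.777439 rad → L = 1.06·(5.249478 + 0.931566 + 4.777439) = 1.06·10.958483 = 11.615992 m
RSR: p² = 2 + d² − 2cos(α−β) + 2d(sin β − sin α) = 8.540829; p = √p² = 2.922470; φ = atan2(cos α − cos β, d − sin α + sin β) = 0.138985 rad; t = (α − φ) mod 2π = 4.485926 rad, q = (φ − β) mod 2π = 4.336713 rad → L = 1.06·(4.485926 + 2.922470 + 4.336713) = 1.06·11.745109 = 12.449816 m
LSR: p² = d² − 2 + 2cos(α−β) + 2d(sin α + sin β) = -2.850568 < 0 → infeasible
RSL: p² = d² − 2 + 2cos(α−β) − 2d(sin α + sin β) = -2.333797 < 0 → infeasible
RLR: c = (6 − d² + 2cos(α−β) + 2d(sin α − sin β))/8 = -0.067604; p = 2π − arccos c = 4.644734 rad; φ = atan2(cos α − cos β, d − sin α + sin β) = 0.138985 rad; t = (α − φ + p/2) mod 2π = 0.525107 rad, q = (α − β − t + p) mod 2π = 0.375895 rad → L = 1.06·(0.525107 + 4.644734 + 0.375895) = 1.06·5.545736 = 5.878480 m
LRL: c = (6 − d² + 2cos(α−β) − 2d(sin α − sin β))/8 = 0.891523; p = 2π − arccos c = 5.813086 rad; φ = atan2(cos β − cos α, d + sin α − sin β) = -2.691982 rad; t = (φ − α + p/2) mod 2π = 1.872835 rad, q = (β − α − t + p) mod 2π = 1.400796 rad → L = 1.06·(1.872835 + 5.813086 + 1.400796) = 1.06·9.086717 = 9.631920 m
Shortest: RLR with L = 5.878480 m ≈ 5.8785 m
Convert RLR to answer units (arcs ×180/π): t = 0.525107·180/π = 30.0864°, p = 4.644734·180/π = 266.1236°, q = 0.375895·180/π = 21.5372°, L = 5.8785 m.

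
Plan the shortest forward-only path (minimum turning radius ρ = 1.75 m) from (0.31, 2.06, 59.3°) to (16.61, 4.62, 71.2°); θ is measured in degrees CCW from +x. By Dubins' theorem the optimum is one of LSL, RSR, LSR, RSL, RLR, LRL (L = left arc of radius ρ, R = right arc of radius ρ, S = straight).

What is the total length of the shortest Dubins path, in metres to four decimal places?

17.1347 m

Let ψ = atan2(Δy, Δx) = atan2(2.56, 16.30) = 8.9257° be the start→goal bearing.
Normalize: d = |goal − start| / ρ = 16.499806/1.75 = 9.428461, α = (θ_start − ψ) mod 360° = 50.3743° = 0.879198 rad, β = (θ_goal − ψ) mod 360° = 62.2743° = 1.086892 rad.
Common terms: sin α = 0.770227, cos α = 0.637769, sin β = 0.885185, cos β = 0.465239, cos(α−β) = 0.978509, d² = 88.895869. Work in radians in the unit-radius frame; every candidate has L = ρ·(t + p + q).
LSL: p² = 2 + d² − 2cos(α−β) + 2d(sin α − sin β) = 86.771102; p = √p² = 9.315101; φ = atan2(cos β − cos α, d + sin α − sin β) = -0.018523 rad; t = (φ − α) mod 2π = 5.385465 rad, q = (β − φ) mod 2π = 1.105414 rad → L = 1.75·(5.385465 + 9.315101 + 1.105414) = 1.75·15.805980 = 27.660465 m
RSR: p² = 2 + d² − 2cos(α−β) + 2d(sin β − sin α) = 91.106601; p = √p² = 9.544978; φ = atan2(cos α − cos β, d − sin α + sin β) = 0.018077 rad; t = (α − φ) mod 2π = 0.861121 rad, q = (φ − β) mod 2π = 5.214370 rad → L = 1.75·(0.861121 + 9.544978 + 5.214370) = 1.75·15.620469 = 27.335821 m
LSR: p² = d² − 2 + 2cos(α−β) + 2d(sin α + sin β) = 120.068870; p = √p² = 10.957594; φ = atan2(−cos α − cos β, d + sin α + sin β) − atan2(−2, p) = 0.081346 rad; t = (φ − α) mod 2π = 5.485334 rad, q = (φ − β) mod 2π = 5.277640 rad → L = 1.75·(5.485334 + 10.957594 + 5.277640) = 1.75·21.720568 = 38.010994 m
RSL: p² = d² − 2 + 2cos(α−β) − 2d(sin α + sin β) = 57.636905; p = √p² = 7.591897; φ = atan2(cos α + cos β, d − sin α − sin β) − atan2(2, p) = -0.116626 rad; t = (α − φ) mod 2π = 0.995823 rad, q = (β − φ) mod 2π = 1.203518 rad → L = 1.75·(0.995823 + 7.591897 + 1.203518) = 1.75·9.791238 = 17.134667 m
RLR: c = (6 − d² + 2cos(α−β) + 2d(sin α − sin β))/8 = -10.388325, |c| > 1 → infeasible
LRL: c = (6 − d² + 2cos(α−β) − 2d(sin α − sin β))/8 = -9.846388, |c| > 1 → infeasible
Shortest: RSL with L = 17.134667 m ≈ 17.1347 m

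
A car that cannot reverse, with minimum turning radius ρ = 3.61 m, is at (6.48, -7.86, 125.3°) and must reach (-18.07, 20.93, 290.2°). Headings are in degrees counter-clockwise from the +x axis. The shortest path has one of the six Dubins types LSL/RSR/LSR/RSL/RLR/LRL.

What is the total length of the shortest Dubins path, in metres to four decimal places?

Let ψ = atan2(Δy, Δx) = atan2(28.79, -24.55) = 130.4551° be the start→goal bearing.
Normalize: d = |goal − start| / ρ = 37.836049/3.61 = 10.480900, α = (θ_start − ψ) mod 360° = 354.8449° = 6.193212 rad, β = (θ_goal − ψ) mod 360° = 159.7449° = 2.788074 rad.
Common terms: sin α = -0.089852, cos α = 0.995955, sin β = 0.346201, cos β = -0.938160, cos(α−β) = -0.965473, d² = 109.849265. Work in radians in the unit-radius frame; every candidate has L = ρ·(t + p + q).
LSL: p² = 2 + d² − 2cos(α−β) + 2d(sin α − sin β) = 104.639752; p = √p² = 10.229357; φ = atan2(cos β − cos α, d + sin α − sin β) = -0.190220 rad; t = (φ − α) mod 2π = 6.182939 rad, q = (β − φ) mod 2π = 2.978294 rad → L = 3.61·(6.182939 + 10.229357 + 2.978294) = 3.61·19.390591 = 70.000032 m
RSR: p² = 2 + d² − 2cos(α−β) + 2d(sin β − sin α) = 122.920667; p = √p² = 11.086959; φ = atan2(cos α − cos β, d − sin α + sin β) = 0.175347 rad; t = (α − φ) mod 2π = 6.017865 rad, q = (φ − β) mod 2π = 3.670458 rad → L = 3.61·(6.017865 + 11.086959 + 3.670458) = 3.61·20.775282 = 74.998768 m
LSR: p² = d² − 2 + 2cos(α−β) + 2d(sin α + sin β) = 111.291844; p = √p² = 10.549495; φ = atan2(−cos α − cos β, d + sin α + sin β) − atan2(−2, p) = 0.181976 rad; t = (φ − α) mod 2π = 0.271950 rad, q = (φ − β) mod 2π = 3.677087 rad → L = 3.61·(0.271950 + 10.549495 + 3.677087) = 3.61·14.498532 = 52.339702 m
RSL: p² = d² − 2 + 2cos(α−β) − 2d(sin α + sin β) = 100.544795; p = √p² = 10.027203; φ = atan2(cos α + cos β, d − sin α − sin β) − atan2(2, p) = -0.191221 rad; t = (α − φ) mod 2π = 0.101248 rad, q = (β − φ) mod 2π = 2.979296 rad → L = 3.61·(0.101248 + 10.027203 + 2.979296) = 3.61·13.107746 = 47.318963 m
RLR: c = (6 − d² + 2cos(α−β) + 2d(sin α − sin β))/8 = -14.365083, |c| > 1 → infeasible
LRL: c = (6 − d² + 2cos(α−β) − 2d(sin α − sin β))/8 = -12.079969, |c| > 1 → infeasible
Shortest: RSL with L = 47.318963 m ≈ 47.3190 m

47.3190 m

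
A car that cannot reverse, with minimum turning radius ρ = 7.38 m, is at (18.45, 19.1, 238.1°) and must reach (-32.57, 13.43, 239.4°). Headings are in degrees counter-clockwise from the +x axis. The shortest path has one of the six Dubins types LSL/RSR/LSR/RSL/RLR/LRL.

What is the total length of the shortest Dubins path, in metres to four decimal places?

Let ψ = atan2(Δy, Δx) = atan2(-5.67, -51.02) = -173.6586° be the start→goal bearing.
Normalize: d = |goal − start| / ρ = 51.334095/7.38 = 6.955839, α = (θ_start − ψ) mod 360° = 51.7586° = 0.903358 rad, β = (θ_goal − ψ) mod 360° = 53.0586° = 0.926047 rad.
Common terms: sin α = 0.785410, cos α = 0.618976, sin β = 0.799250, cos β = 0.600998, cos(α−β) = 0.999743, d² = 48.383702. Work in radians in the unit-radius frame; every candidate has L = ρ·(t + p + q).
LSL: p² = 2 + d² − 2cos(α−β) + 2d(sin α − sin β) = 48.191668; p = √p² = 6.942022; φ = atan2(cos β − cos α, d + sin α − sin β) = -0.002590 rad; t = (φ − α) mod 2π = 5.377238 rad, q = (β − φ) mod 2π = 0.928637 rad → L = 7.38·(5.377238 + 6.942022 + 0.928637) = 7.38·13.247897 = 97.769476 m
RSR: p² = 2 + d² − 2cos(α−β) + 2d(sin β − sin α) = 48.576765; p = √p² = 6.969703; φ = atan2(cos α − cos β, d − sin α + sin β) = 0.002579 rad; t = (α − φ) mod 2π = 0.900778 rad, q = (φ − β) mod 2π = 5.359718 rad → L = 7.38·(0.900778 + 6.969703 + 5.359718) = 7.38·13.230199 = 97.638872 m
LSR: p² = d² − 2 + 2cos(α−β) + 2d(sin α + sin β) = 70.428467; p = √p² = 8.392167; φ = atan2(−cos α − cos β, d + sin α + sin β) − atan2(−2, p) = 0.092068 rad; t = (φ − α) mod 2π = 5.471895 rad, q = (φ − β) mod 2π = 5.449206 rad → L = 7.38·(5.471895 + 8.392167 + 5.449206) = 7.38·19.313268 = 142.531920 m
RSL: p² = d² − 2 + 2cos(α−β) − 2d(sin α + sin β) = 26.337907; p = √p² = 5.132047; φ = atan2(cos α + cos β, d − sin α − sin β) − atan2(2, p) = -0.148258 rad; t = (α − φ) mod 2π = 1.051616 rad, q = (β − φ) mod 2π = 1.074305 rad → L = 7.38·(1.051616 + 5.132047 + 1.074305) = 7.38·7.257968 = 53.563807 m
RLR: c = (6 − d² + 2cos(α−β) + 2d(sin α − sin β))/8 = -5.072096, |c| > 1 → infeasible
LRL: c = (6 − d² + 2cos(α−β) − 2d(sin α − sin β))/8 = -5.023959, |c| > 1 → infeasible
Shortest: RSL with L = 53.563807 m ≈ 53.5638 m

53.5638 m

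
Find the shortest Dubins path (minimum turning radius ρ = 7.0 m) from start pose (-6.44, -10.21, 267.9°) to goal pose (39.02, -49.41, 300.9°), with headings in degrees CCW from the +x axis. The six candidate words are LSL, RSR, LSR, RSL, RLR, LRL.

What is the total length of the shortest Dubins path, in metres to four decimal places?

60.9561 m

Let ψ = atan2(Δy, Δx) = atan2(-39.20, 45.46) = -40.7711° be the start→goal bearing.
Normalize: d = |goal − start| / ρ = 60.027091/7.0 = 8.575299, α = (θ_start − ψ) mod 360° = 308.6711° = 5.387327 rad, β = (θ_goal − ψ) mod 360° = 341.6711° = 5.963285 rad.
Common terms: sin α = -0.780746, cos α = 0.624849, sin β = -0.314472, cos β = 0.949267, cos(α−β) = 0.838671, d² = 73.535747. Work in radians in the unit-radius frame; every candidate has L = ρ·(t + p + q).
LSL: p² = 2 + d² − 2cos(α−β) + 2d(sin α − sin β) = 65.861523; p = √p² = 8.115511; φ = atan2(cos β − cos α, d + sin α − sin β) = 0.039986 rad; t = (φ − α) mod 2π = 0.935844 rad, q = (β − φ) mod 2π = 5.923300 rad → L = 7.0·(0.935844 + 8.115511 + 5.923300) = 7.0·14.974655 = 104.822587 m
RSR: p² = 2 + d² − 2cos(α−β) + 2d(sin β − sin α) = 81.855288; p = √p² = 9.047391; φ = atan2(cos α − cos β, d − sin α + sin β) = -0.035865 rad; t = (α − φ) mod 2π = 5.423192 rad, q = (φ − β) mod 2π = 0.284035 rad → L = 7.0·(5.423192 + 9.047391 + 0.284035) = 7.0·14.754618 = 103.282325 m
LSR: p² = d² − 2 + 2cos(α−β) + 2d(sin α + sin β) = 54.429455; p = √p² = 7.377632; φ = atan2(−cos α − cos β, d + sin α + sin β) − atan2(−2, p) = 0.057313 rad; t = (φ − α) mod 2π = 0.953171 rad, q = (φ − β) mod 2π = 0.377213 rad → L = 7.0·(0.953171 + 7.377632 + 0.377213) = 7.0·8.708016 = 60.956112 m
RSL: p² = d² − 2 + 2cos(α−β) − 2d(sin α + sin β) = 91.996721; p = √p² = 9.591492; φ = atan2(cos α + cos β, d − sin α − sin β) − atan2(2, p) = -0.044213 rad; t = (α − φ) mod 2π = 5.431540 rad, q = (β − φ) mod 2π = 6.007498 rad → L = 7.0·(5.431540 + 9.591492 + 6.007498) = 7.0·21.030530 = 147.213711 m
RLR: c = (6 − d² + 2cos(α−β) + 2d(sin α − sin β))/8 = -9.231911, |c| > 1 → infeasible
LRL: c = (6 − d² + 2cos(α−β) − 2d(sin α − sin β))/8 = -7.232690, |c| > 1 → infeasible
Shortest: LSR with L = 60.956112 m ≈ 60.9561 m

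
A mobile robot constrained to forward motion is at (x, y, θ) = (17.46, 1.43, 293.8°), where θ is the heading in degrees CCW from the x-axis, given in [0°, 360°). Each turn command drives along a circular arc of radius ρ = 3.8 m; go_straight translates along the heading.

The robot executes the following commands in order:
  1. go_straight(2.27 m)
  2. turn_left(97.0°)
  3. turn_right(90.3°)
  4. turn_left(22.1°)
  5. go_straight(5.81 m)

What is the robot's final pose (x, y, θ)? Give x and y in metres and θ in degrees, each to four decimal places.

(34.6003, -8.3319, 322.6000°)

set_pose: (x, y, θ) = (17.4600, 1.4300, 293.8000°), ρ = 3.8
go_straight(2.27): x += 2.27·cos θ, y += 2.27·sin θ → (18.3760, -0.6470, 293.8000°)
turn_left(97.0°): centre at ρ to the left, rotate +97.0° → (23.7987, -2.3775, 390.8000° ≡ 30.8000°)
turn_right(90.3°): centre at ρ to the right, rotate −90.3° → (29.0186, -3.7129, -59.5000° ≡ 300.5000°)
turn_left(22.1°): centre at ρ to the left, rotate +22.1° → (29.9848, -4.8031, 322.6000°)
go_straight(5.81): x += 5.81·cos θ, y += 5.81·sin θ → (34.6003, -8.3319, 322.6000°)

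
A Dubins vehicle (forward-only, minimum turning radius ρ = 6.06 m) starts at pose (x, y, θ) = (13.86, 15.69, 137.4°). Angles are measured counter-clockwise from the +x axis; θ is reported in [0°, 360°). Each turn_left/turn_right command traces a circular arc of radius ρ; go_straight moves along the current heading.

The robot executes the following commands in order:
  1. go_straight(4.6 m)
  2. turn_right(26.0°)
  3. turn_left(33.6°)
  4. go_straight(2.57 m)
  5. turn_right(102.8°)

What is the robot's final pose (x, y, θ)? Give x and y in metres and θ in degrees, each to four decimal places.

set_pose: (x, y, θ) = (13.8600, 15.6900, 137.4000°), ρ = 6.06
go_straight(4.6): x += 4.6·cos θ, y += 4.6·sin θ → (10.4740, 18.8036, 137.4000°)
turn_right(26.0°): centre at ρ to the right, rotate −26.0° → (8.9336, 21.0532, 111.4000°)
turn_left(33.6°): centre at ρ to the left, rotate +33.6° → (6.7673, 23.8061, 145.0000°)
go_straight(2.57): x += 2.57·cos θ, y += 2.57·sin θ → (4.6621, 25.2802, 145.0000°)
turn_right(102.8°): centre at ρ to the right, rotate −102.8° → (4.0673, 34.7336, 42.2000°)

(4.0673, 34.7336, 42.2000°)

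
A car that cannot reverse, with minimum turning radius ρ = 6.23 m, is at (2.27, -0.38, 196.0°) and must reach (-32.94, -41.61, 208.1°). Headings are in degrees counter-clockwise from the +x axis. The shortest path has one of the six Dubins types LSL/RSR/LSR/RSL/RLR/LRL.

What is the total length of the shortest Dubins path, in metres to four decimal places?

54.4986 m

Let ψ = atan2(Δy, Δx) = atan2(-41.23, -35.21) = -130.4970° be the start→goal bearing.
Normalize: d = |goal − start| / ρ = 54.218604/6.23 = 8.702826, α = (θ_start − ψ) mod 360° = 326.4970° = 5.698447 rad, β = (θ_goal − ψ) mod 360° = 338.5970° = 5.909632 rad.
Common terms: sin α = -0.551981, cos α = 0.833857, sin β = -0.364926, cos β = 0.931037, cos(α−β) = 0.977783, d² = 75.739174. Work in radians in the unit-radius frame; every candidate has L = ρ·(t + p + q).
LSL: p² = 2 + d² − 2cos(α−β) + 2d(sin α − sin β) = 72.527792; p = √p² = 8.516325; φ = atan2(cos β − cos α, d + sin α − sin β) = 0.011411 rad; t = (φ − α) mod 2π = 0.596149 rad, q = (β − φ) mod 2π = 5.898221 rad → L = 6.23·(0.596149 + 8.516325 + 5.898221) = 6.23·15.010695 = 93.516631 m
RSR: p² = 2 + d² − 2cos(α−β) + 2d(sin β − sin α) = 79.039424; p = √p² = 8.890412; φ = atan2(cos α − cos β, d − sin α + sin β) = -0.010931 rad; t = (α − φ) mod 2π = 5.709379 rad, q = (φ − β) mod 2π = 0.362622 rad → L = 6.23·(5.709379 + 8.890412 + 0.362622) = 6.23·14.962412 = 93.215829 m
LSR: p² = d² − 2 + 2cos(α−β) + 2d(sin α + sin β) = 59.735386; p = √p² = 7.728867; φ = atan2(−cos α − cos β, d + sin α + sin β) − atan2(−2, p) = 0.030305 rad; t = (φ − α) mod 2π = 0.615043 rad, q = (φ − β) mod 2π = 0.403858 rad → L = 6.23·(0.615043 + 7.728867 + 0.403858) = 6.23·8.747768 = 54.498595 m
RSL: p² = d² − 2 + 2cos(α−β) − 2d(sin α + sin β) = 91.654096; p = √p² = 9.573615; φ = atan2(cos α + cos β, d − sin α − sin β) − atan2(2, p) = -0.024498 rad; t = (α − φ) mod 2π = 5.722945 rad, q = (β − φ) mod 2π = 5.934130 rad → L = 6.23·(5.722945 + 9.573615 + 5.934130) = 6.23·21.230689 = 132.267195 m
RLR: c = (6 − d² + 2cos(α−β) + 2d(sin α − sin β))/8 = -8.879928, |c| > 1 → infeasible
LRL: c = (6 − d² + 2cos(α−β) − 2d(sin α − sin β))/8 = -8.065974, |c| > 1 → infeasible
Shortest: LSR with L = 54.498595 m ≈ 54.4986 m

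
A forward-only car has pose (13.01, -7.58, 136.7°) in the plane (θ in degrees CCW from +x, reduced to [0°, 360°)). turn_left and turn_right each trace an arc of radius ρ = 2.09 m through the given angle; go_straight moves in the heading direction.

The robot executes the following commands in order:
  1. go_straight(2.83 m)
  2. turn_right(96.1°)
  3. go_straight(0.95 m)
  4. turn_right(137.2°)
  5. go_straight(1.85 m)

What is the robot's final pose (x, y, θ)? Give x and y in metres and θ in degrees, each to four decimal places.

(14.9686, -5.5778, 263.4000°)

set_pose: (x, y, θ) = (13.0100, -7.5800, 136.7000°), ρ = 2.09
go_straight(2.83): x += 2.83·cos θ, y += 2.83·sin θ → (10.9504, -5.6391, 136.7000°)
turn_right(96.1°): centre at ρ to the right, rotate −96.1° → (11.0236, -2.5312, 40.6000°)
go_straight(0.95): x += 0.95·cos θ, y += 0.95·sin θ → (11.7450, -1.9130, 40.6000°)
turn_right(137.2°): centre at ρ to the right, rotate −137.2° → (15.1812, -3.7401, -96.6000° ≡ 263.4000°)
go_straight(1.85): x += 1.85·cos θ, y += 1.85·sin θ → (14.9686, -5.5778, 263.4000°)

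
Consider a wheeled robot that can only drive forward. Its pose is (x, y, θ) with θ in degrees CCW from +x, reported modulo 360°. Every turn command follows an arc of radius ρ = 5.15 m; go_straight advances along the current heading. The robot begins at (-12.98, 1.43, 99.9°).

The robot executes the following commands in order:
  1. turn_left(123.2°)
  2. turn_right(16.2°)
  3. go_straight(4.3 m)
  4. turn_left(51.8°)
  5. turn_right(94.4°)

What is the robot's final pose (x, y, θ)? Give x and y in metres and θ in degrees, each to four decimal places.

(-35.7596, -6.0054, 164.3000°)

set_pose: (x, y, θ) = (-12.9800, 1.4300, 99.9000°), ρ = 5.15
turn_left(123.2°): centre at ρ to the left, rotate +123.2° → (-21.5722, 4.3049, 223.1000°)
turn_right(16.2°): centre at ρ to the right, rotate −16.2° → (-22.7610, 3.4725, 206.9000°)
go_straight(4.3): x += 4.3·cos θ, y += 4.3·sin θ → (-26.5957, 1.5270, 206.9000°)
turn_left(51.8°): centre at ρ to the left, rotate +51.8° → (-29.3159, -2.0566, 258.7000°)
turn_right(94.4°): centre at ρ to the right, rotate −94.4° → (-35.7596, -6.0054, 164.3000°)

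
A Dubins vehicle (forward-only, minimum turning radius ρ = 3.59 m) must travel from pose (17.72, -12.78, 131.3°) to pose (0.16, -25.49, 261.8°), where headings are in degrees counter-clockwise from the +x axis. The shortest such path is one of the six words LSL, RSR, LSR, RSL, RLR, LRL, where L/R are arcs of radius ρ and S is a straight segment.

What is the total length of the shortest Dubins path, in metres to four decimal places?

23.8512 m

Let ψ = atan2(Δy, Δx) = atan2(-12.71, -17.56) = -144.1028° be the start→goal bearing.
Normalize: d = |goal − start| / ρ = 21.677124/3.59 = 6.038196, α = (θ_start − ψ) mod 360° = 275.4028° = 4.806686 rad, β = (θ_goal − ψ) mod 360° = 45.9028° = 0.801155 rad.
Common terms: sin α = -0.995557, cos α = 0.094157, sin β = 0.718161, cos β = 0.695877, cos(α−β) = -0.649448, d² = 36.459812. Work in radians in the unit-radius frame; every candidate has L = ρ·(t + p + q).
LSL: p² = 2 + d² − 2cos(α−β) + 2d(sin α − sin β) = 19.063178; p = √p² = 4.366140; φ = atan2(cos β − cos α, d + sin α − sin β) = 0.138255 rad; t = (φ − α) mod 2π = 1.614754 rad, q = (β − φ) mod 2π = 0.662900 rad → L = 3.59·(1.614754 + 4.366140 + 0.662900) = 3.59·6.643795 = 23.851223 m
RSR: p² = 2 + d² − 2cos(α−β) + 2d(sin β − sin α) = 60.454238; p = √p² = 7.775232; φ = atan2(cos α − cos β, d − sin α + sin β) = -0.077467 rad; t = (α − φ) mod 2π = 4.884153 rad, q = (φ − β) mod 2π = 5.404563 rad → L = 3.59·(4.884153 + 7.775232 + 5.404563) = 3.59·18.063948 = 64.849574 m
LSR: p² = d² − 2 + 2cos(α−β) + 2d(sin α + sin β) = 29.810964; p = √p² = 5.459942; φ = atan2(−cos α − cos β, d + sin α + sin β) − atan2(−2, p) = 0.214836 rad; t = (φ − α) mod 2π = 1.691335 rad, q = (φ − β) mod 2π = 5.696866 rad → L = 3.59·(1.691335 + 5.459942 + 5.696866) = 3.59·12.848142 = 46.124831 m
RSL: p² = d² − 2 + 2cos(α−β) − 2d(sin α + sin β) = 36.510867; p = √p² = 6.042422; φ = atan2(cos α + cos β, d − sin α − sin β) − atan2(2, p) = -0.195197 rad; t = (α − φ) mod 2π = 5.001883 rad, q = (β − φ) mod 2π = 0.996352 rad → L = 3.59·(5.001883 + 6.042422 + 0.996352) = 3.59·12.040657 = 43.225958 m
RLR: c = (6 − d² + 2cos(α−β) + 2d(sin α − sin β))/8 = -6.556780, |c| > 1 → infeasible
LRL: c = (6 − d² + 2cos(α−β) − 2d(sin α − sin β))/8 = -1.382897, |c| > 1 → infeasible
Shortest: LSL with L = 23.851223 m ≈ 23.8512 m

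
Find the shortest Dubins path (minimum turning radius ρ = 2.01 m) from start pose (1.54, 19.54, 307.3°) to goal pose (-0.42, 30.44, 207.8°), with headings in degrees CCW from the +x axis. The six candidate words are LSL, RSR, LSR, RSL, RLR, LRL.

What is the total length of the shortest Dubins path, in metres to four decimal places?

Let ψ = atan2(Δy, Δx) = atan2(10.90, -1.96) = 100.1938° be the start→goal bearing.
Normalize: d = |goal − start| / ρ = 11.074818/2.01 = 5.509860, α = (θ_start − ψ) mod 360° = 207.1062° = 3.614685 rad, β = (θ_goal − ψ) mod 360° = 107.6062° = 1.878083 rad.
Common terms: sin α = -0.455641, cos α = -0.890163, sin β = 0.953158, cos β = -0.302473, cos(α−β) = -0.165048, d² = 30.358555. Work in radians in the unit-radius frame; every candidate has L = ρ·(t + p + q).
LSL: p² = 2 + d² − 2cos(α−β) + 2d(sin α − sin β) = 17.164078; p = √p² = 4.142955; φ = atan2(cos β − cos α, d + sin α − sin β) = 0.142333 rad; t = (φ − α) mod 2π = 2.810833 rad, q = (β − φ) mod 2π = 1.735750 rad → L = 2.01·(2.810833 + 4.142955 + 1.735750) = 2.01·8.689538 = 17.465971 m
RSR: p² = 2 + d² − 2cos(α−β) + 2d(sin β − sin α) = 48.213224; p = √p² = 6.943574; φ = atan2(cos α − cos β, d − sin α + sin β) = -0.084739 rad; t = (α − φ) mod 2π = 3.699425 rad, q = (φ − β) mod 2π = 4.320363 rad → L = 2.01·(3.699425 + 6.943574 + 4.320363) = 2.01·14.963362 = 30.076358 m
LSR: p² = d² − 2 + 2cos(α−β) + 2d(sin α + sin β) = 33.510953; p = √p² = 5.788865; φ = atan2(−cos α − cos β, d + sin α + sin β) − atan2(−2, p) = 0.528633 rad; t = (φ − α) mod 2π = 3.197133 rad, q = (φ − β) mod 2π = 4.933735 rad → L = 2.01·(3.197133 + 5.788865 + 4.933735) = 2.01·13.919732 = 27.978662 m
RSL: p² = d² − 2 + 2cos(α−β) − 2d(sin α + sin β) = 22.545968; p = √p² = 4.748259; φ = atan2(cos α + cos β, d − sin α − sin β) − atan2(2, p) = -0.632250 rad; t = (α − φ) mod 2π = 4.246935 rad, q = (β − φ) mod 2π = 2.510332 rad → L = 2.01·(4.246935 + 4.748259 + 2.510332) = 2.01·11.505527 = 23.126109 m
RLR: c = (6 − d² + 2cos(α−β) + 2d(sin α − sin β))/8 = -5.026653, |c| > 1 → infeasible
LRL: c = (6 − d² + 2cos(α−β) − 2d(sin α − sin β))/8 = -1.145510, |c| > 1 → infeasible
Shortest: LSL with L = 17.465971 m ≈ 17.4660 m

17.4660 m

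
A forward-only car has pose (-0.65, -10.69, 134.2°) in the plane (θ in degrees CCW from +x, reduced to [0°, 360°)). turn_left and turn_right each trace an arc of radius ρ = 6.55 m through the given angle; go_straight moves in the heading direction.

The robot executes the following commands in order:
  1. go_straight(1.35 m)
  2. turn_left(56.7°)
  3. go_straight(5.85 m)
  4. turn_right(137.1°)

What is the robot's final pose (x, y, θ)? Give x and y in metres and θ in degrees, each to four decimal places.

(-19.7941, 1.3373, 53.8000°)

set_pose: (x, y, θ) = (-0.6500, -10.6900, 134.2000°), ρ = 6.55
go_straight(1.35): x += 1.35·cos θ, y += 1.35·sin θ → (-1.5912, -9.7222, 134.2000°)
turn_left(56.7°): centre at ρ to the left, rotate +56.7° → (-7.5255, -7.8568, 190.9000°)
go_straight(5.85): x += 5.85·cos θ, y += 5.85·sin θ → (-13.2700, -8.9630, 190.9000°)
turn_right(137.1°): centre at ρ to the right, rotate −137.1° → (-19.7941, 1.3373, 53.8000°)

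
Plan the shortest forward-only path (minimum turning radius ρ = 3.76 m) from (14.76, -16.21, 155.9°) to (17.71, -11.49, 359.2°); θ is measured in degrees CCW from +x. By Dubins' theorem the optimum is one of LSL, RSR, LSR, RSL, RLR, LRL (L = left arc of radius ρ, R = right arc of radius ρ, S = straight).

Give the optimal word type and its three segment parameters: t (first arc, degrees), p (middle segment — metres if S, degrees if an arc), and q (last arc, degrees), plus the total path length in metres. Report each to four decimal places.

Let ψ = atan2(Δy, Δx) = atan2(4.72, 2.95) = 57.9946° be the start→goal bearing.
Normalize: d = |goal − start| / ρ = 5.566049/3.76 = 1.480332, α = (θ_start − ψ) mod 360° = 97.9054° = 1.708771 rad, β = (θ_goal − ψ) mod 360° = 301.2054° = 5.257026 rad.
Common terms: sin α = 0.990497, cos α = -0.137538, sin β = -0.855316, cos β = 0.518107, cos(α−β) = -0.918446, d² = 2.191383. Work in radians in the unit-radius frame; every candidate has L = ρ·(t + p + q).
LSL: p² = 2 + d² − 2cos(α−β) + 2d(sin α − sin β) = 11.493106; p = √p² = 3.390148; φ = atan2(cos β − cos α, d + sin α − sin β) = 0.194623 rad; t = (φ − α) mod 2π = 4.769037 rad, q = (β − φ) mod 2π = 5.062402 rad → L = 3.76·(4.769037 + 3.390148 + 5.062402) = 3.76·13.221588 = 49.713171 m
RSR: p² = 2 + d² − 2cos(α−β) + 2d(sin β − sin α) = 0.563446; p = √p² = 0.750630; φ = atan2(cos α − cos β, d − sin α + sin β) = -2.079330 rad; t = (α − φ) mod 2π = 3.788102 rad, q = (φ − β) mod 2π = 5.230014 rad → L = 3.76·(3.788102 + 0.750630 + 5.230014) = 3.76·9.768747 = 36.730487 m
LSR: p² = d² − 2 + 2cos(α−β) + 2d(sin α + sin β) = -1.245284 < 0 → infeasible
RSL: p² = d² − 2 + 2cos(α−β) − 2d(sin α + sin β) = -2.045735 < 0 → infeasible
RLR: c = (6 − d² + 2cos(α−β) + 2d(sin α − sin β))/8 = 0.929569; p = 2π − arccos c = 5.905632 rad; φ = atan2(cos α − cos β, d − sin α + sin β) = -2.079330 rad; t = (α − φ + p/2) mod 2π = 0.457732 rad, q = (α − β − t + p) mod 2π = 1.899645 rad → L = 3.76·(0.457732 + 5.905632 + 1.899645) = 3.76·8.263009 = 31.068914 m
LRL: c = (6 − d² + 2cos(α−β) − 2d(sin α − sin β))/8 = -0.436638; p = 2π − arccos c = 4.260530 rad; φ = atan2(cos β − cos α, d + sin α − sin β) = 0.194623 rad; t = (φ − α + p/2) mod 2π = 0.616117 rad, q = (β − α − t + p) mod 2π = 0.909482 rad → L = 3.76·(0.616117 + 4.260530 + 0.909482) = 3.76·5.786130 = 21.755849 m
Shortest: LRL with L = 21.755849 m ≈ 21.7558 m
Convert LRL to answer units (arcs ×180/π): t = 0.616117·180/π = 35.3009°, p = 4.260530·180/π = 244.1104°, q = 0.909482·180/π = 52.1095°, L = 21.7558 m.

LRL: t = 35.3009°, p = 244.1104°, q = 52.1095°, L = 21.7558 m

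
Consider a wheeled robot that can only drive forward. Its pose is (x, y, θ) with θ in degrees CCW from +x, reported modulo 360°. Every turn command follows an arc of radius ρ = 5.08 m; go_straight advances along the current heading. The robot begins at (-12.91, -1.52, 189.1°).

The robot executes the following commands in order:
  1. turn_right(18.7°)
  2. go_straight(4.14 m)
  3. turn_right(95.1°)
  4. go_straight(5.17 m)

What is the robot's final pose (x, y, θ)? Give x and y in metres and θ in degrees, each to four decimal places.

(-21.3973, 10.4763, 75.3000°)

set_pose: (x, y, θ) = (-12.9100, -1.5200, 189.1000°), ρ = 5.08
turn_right(18.7°): centre at ρ to the right, rotate −18.7° → (-14.5606, -1.5128, 170.4000°)
go_straight(4.14): x += 4.14·cos θ, y += 4.14·sin θ → (-18.6427, -0.8224, 170.4000°)
turn_right(95.1°): centre at ρ to the right, rotate −95.1° → (-22.7092, 5.4756, 75.3000°)
go_straight(5.17): x += 5.17·cos θ, y += 5.17·sin θ → (-21.3973, 10.4763, 75.3000°)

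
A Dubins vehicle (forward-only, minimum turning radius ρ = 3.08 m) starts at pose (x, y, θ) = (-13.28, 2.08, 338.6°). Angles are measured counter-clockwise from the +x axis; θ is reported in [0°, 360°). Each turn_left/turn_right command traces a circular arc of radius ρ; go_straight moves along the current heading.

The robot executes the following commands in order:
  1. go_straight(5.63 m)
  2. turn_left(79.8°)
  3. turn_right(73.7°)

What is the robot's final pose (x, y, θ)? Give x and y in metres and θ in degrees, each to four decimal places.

set_pose: (x, y, θ) = (-13.2800, 2.0800, 338.6000°), ρ = 3.08
go_straight(5.63): x += 5.63·cos θ, y += 5.63·sin θ → (-8.0382, 0.0257, 338.6000°)
turn_left(79.8°): centre at ρ to the left, rotate +79.8° → (-4.2910, 1.2795, 418.4000° ≡ 58.4000°)
turn_right(73.7°): centre at ρ to the right, rotate −73.7° → (-0.8550, 2.6365, -15.3000° ≡ 344.7000°)

(-0.8550, 2.6365, 344.7000°)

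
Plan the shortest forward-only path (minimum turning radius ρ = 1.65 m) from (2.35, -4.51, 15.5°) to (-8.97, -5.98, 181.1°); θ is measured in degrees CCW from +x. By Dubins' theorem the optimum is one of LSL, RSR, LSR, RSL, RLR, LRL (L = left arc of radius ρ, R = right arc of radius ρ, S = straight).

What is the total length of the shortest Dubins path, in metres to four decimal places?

Let ψ = atan2(Δy, Δx) = atan2(-1.47, -11.32) = -172.6011° be the start→goal bearing.
Normalize: d = |goal − start| / ρ = 11.415047/1.65 = 6.918210, α = (θ_start − ψ) mod 360° = 188.1011° = 3.282983 rad, β = (θ_goal − ψ) mod 360° = 353.7011° = 6.173248 rad.
Common terms: sin α = -0.140919, cos α = -0.990021, sin β = -0.109716, cos β = 0.993963, cos(α−β) = -0.968583, d² = 47.861635. Work in radians in the unit-radius frame; every candidate has L = ρ·(t + p + q).
LSL: p² = 2 + d² − 2cos(α−β) + 2d(sin α − sin β) = 51.367058; p = √p² = 7.167082; φ = atan2(cos β − cos α, d + sin α − sin β) = 0.280482 rad; t = (φ − α) mod 2π = 3.280685 rad, q = (β − φ) mod 2π = 5.892766 rad → L = 1.65·(3.280685 + 7.167082 + 5.892766) = 1.65·16.340532 = 26.961878 m
RSR: p² = 2 + d² − 2cos(α−β) + 2d(sin β − sin α) = 52.230543; p = √p² = 7.227070; φ = atan2(cos α − cos β, d − sin α + sin β) = -0.278092 rad; t = (α − φ) mod 2π = 3.561074 rad, q = (φ − β) mod 2π = 6.115031 rad → L = 1.65·(3.561074 + 7.227070 + 6.115031) = 1.65·16.903176 = 27.890240 m
LSR: p² = d² − 2 + 2cos(α−β) + 2d(sin α + sin β) = 40.456570; p = √p² = 6.360548; φ = atan2(−cos α − cos β, d + sin α + sin β) − atan2(−2, p) = 0.304059 rad; t = (φ − α) mod 2π = 3.304261 rad, q = (φ − β) mod 2π = 0.413996 rad → L = 1.65·(3.304261 + 6.360548 + 0.413996) = 1.65·10.078805 = 16.630028 m
RSL: p² = d² − 2 + 2cos(α−β) − 2d(sin α + sin β) = 47.392366; p = √p² = 6.884211; φ = atan2(cos α + cos β, d − sin α − sin β) − atan2(2, p) = -0.282187 rad; t = (α − φ) mod 2π = 3.565170 rad, q = (β − φ) mod 2π = 0.172250 rad → L = 1.65·(3.565170 + 6.884211 + 0.172250) = 1.65·10.621631 = 17.525691 m
RLR: c = (6 − d² + 2cos(α−β) + 2d(sin α − sin β))/8 = -5.528818, |c| > 1 → infeasible
LRL: c = (6 − d² + 2cos(α−β) − 2d(sin α − sin β))/8 = -5.420882, |c| > 1 → infeasible
Shortest: LSR with L = 16.630028 m ≈ 16.6300 m

16.6300 m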